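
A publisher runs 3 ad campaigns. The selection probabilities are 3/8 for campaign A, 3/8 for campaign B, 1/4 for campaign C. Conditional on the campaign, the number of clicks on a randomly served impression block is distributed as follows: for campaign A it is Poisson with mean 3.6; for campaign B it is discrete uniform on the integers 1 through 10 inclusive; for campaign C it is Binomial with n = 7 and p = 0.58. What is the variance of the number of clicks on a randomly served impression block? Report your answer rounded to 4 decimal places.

Per component, A: μ=3.6, E[X²]=16.56; B: μ=5.5, E[X²]=38.5; C: μ=4.06, E[X²]=18.1888.
E[X] = 0.375·3.6 + 0.375·5.5 + 0.25·4.06 = 4.4275.
E[X²] = 0.375·16.56 + 0.375·38.5 + 0.25·18.1888 = 25.1947.
Var(X) = E[X²] − (E[X])² = 25.1947 − 19.6028 = 5.59194.

5.5919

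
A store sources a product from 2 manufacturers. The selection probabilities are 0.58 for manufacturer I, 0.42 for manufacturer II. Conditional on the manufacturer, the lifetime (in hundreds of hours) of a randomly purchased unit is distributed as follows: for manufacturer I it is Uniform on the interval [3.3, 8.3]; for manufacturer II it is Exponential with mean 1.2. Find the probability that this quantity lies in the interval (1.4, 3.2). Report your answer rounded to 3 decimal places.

0.102

Conditional on each manufacturer, P(1.4 < X < 3.2): I: 0; II: 0.24192.
By total probability, P(1.4 < X < 3.2) = 0.58·0 + 0.42·0.24192 = 0.101606.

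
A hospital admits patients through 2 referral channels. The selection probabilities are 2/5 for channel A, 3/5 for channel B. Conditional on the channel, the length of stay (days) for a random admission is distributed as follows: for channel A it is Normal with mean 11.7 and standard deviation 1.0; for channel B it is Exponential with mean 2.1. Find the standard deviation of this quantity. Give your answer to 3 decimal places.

5.016

Per component, A: μ=11.7, E[X²]=137.89; B: μ=2.1, E[X²]=8.82.
E[X] = 0.4·11.7 + 0.6·2.1 = 5.94.
E[X²] = 0.4·137.89 + 0.6·8.82 = 60.448.
Var(X) = E[X²] − (E[X])² = 60.448 − 35.2836 = 25.1644.
SD(X) = √25.1644 = 5.01641.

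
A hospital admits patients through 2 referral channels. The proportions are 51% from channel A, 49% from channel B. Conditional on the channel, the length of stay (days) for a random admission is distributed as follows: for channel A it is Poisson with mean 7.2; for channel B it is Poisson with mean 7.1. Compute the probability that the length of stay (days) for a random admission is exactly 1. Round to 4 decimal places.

0.0056

Conditional on each channel, P(X = 1): A: 0.00537542; B: 0.00585824.
By total probability, P(X = 1) = 0.51·0.00537542 + 0.49·0.00585824 = 0.005612.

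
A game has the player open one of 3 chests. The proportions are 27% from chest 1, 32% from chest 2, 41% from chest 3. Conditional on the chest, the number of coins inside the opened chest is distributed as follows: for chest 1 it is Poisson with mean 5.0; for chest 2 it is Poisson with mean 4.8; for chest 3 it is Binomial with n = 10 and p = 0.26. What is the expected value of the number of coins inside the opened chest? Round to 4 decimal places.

3.9520

Component means — 1: 5; 2: 4.8; 3: 2.6.
E[X] = 0.27·5 + 0.32·4.8 + 0.41·2.6 = 3.952.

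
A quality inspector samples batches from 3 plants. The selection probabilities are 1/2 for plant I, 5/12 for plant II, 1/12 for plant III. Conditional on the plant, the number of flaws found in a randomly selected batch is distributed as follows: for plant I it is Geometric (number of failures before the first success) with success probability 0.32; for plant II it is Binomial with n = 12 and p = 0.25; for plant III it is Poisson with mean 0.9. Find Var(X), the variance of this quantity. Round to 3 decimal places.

4.708

Per component, I: μ=2.125, E[X²]=11.1562; II: μ=3, E[X²]=11.25; III: μ=0.9, E[X²]=1.71.
E[X] = 0.5·2.125 + 0.416667·3 + 0.0833333·0.9 = 2.3875.
E[X²] = 0.5·11.1562 + 0.416667·11.25 + 0.0833333·1.71 = 10.4081.
Var(X) = E[X²] − (E[X])² = 10.4081 − 5.70016 = 4.70797.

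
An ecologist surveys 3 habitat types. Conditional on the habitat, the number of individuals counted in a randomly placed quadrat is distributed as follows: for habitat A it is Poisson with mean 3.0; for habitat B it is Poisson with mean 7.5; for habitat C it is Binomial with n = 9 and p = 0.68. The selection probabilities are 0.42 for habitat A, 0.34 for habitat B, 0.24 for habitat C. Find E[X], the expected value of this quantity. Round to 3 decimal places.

5.279

Component means — A: 3; B: 7.5; C: 6.12.
E[X] = 0.42·3 + 0.34·7.5 + 0.24·6.12 = 5.2788.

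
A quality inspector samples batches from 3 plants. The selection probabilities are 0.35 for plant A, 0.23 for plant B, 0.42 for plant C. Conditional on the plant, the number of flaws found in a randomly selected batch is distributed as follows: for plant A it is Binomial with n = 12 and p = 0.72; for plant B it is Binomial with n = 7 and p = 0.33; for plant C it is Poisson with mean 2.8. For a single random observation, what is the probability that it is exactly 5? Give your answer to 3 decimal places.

0.052

Conditional on each plant, P(X = 5): A: 0.0206773; B: 0.0368925; C: 0.0872136.
By total probability, P(X = 5) = 0.35·0.0206773 + 0.23·0.0368925 + 0.42·0.0872136 = 0.0523521.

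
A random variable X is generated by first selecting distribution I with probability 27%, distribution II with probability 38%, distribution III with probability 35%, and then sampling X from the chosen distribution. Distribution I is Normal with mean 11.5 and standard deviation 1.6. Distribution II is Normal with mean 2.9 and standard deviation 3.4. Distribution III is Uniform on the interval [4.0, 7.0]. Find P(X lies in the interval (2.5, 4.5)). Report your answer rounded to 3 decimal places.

0.145

Conditional on each component, P(2.5 < X < 4.5): I: 6.06235e-06; II: 0.227859; III: 0.166667.
By total probability, P(2.5 < X < 4.5) = 0.27·6.06235e-06 + 0.38·0.227859 + 0.35·0.166667 = 0.144921.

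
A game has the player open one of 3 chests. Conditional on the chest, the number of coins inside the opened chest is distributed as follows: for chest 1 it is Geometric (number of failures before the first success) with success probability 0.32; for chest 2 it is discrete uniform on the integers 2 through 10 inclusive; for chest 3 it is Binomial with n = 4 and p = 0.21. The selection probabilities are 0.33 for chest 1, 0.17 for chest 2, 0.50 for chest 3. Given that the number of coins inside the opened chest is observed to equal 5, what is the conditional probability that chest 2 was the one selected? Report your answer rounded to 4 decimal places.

0.5516

Likelihoods P(X=5 | ·): 1: 0.0465259; 2: 0.111111; 3: 0.
Posterior ∝ prior × likelihood. Numerator for 2: 0.17·0.111111 = 0.0188889.
Normalizing constant: 0.33·0.0465259 + 0.17·0.111111 + 0.5·0 = 0.0342424.
P(2 | observation) = 0.0188889 / 0.0342424 = 0.551622.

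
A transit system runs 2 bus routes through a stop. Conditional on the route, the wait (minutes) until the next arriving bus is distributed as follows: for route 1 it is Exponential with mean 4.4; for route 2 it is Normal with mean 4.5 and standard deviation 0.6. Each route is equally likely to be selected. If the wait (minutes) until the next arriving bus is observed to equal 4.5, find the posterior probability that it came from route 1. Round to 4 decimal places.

Likelihoods f(4.5 | ·): 1: 0.0817302; 2: 0.664904.
Posterior ∝ prior × likelihood. Numerator for 1: 0.5·0.0817302 = 0.0408651.
Normalizing constant: 0.5·0.0817302 + 0.5·0.664904 = 0.373317.
P(1 | observation) = 0.0408651 / 0.373317 = 0.109465.

0.1095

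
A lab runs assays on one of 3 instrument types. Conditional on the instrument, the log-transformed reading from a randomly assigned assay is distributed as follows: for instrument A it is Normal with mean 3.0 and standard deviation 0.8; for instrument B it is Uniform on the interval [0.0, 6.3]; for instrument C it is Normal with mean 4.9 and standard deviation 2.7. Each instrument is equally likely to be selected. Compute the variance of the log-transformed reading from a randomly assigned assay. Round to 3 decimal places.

Per component, A: μ=3, E[X²]=9.64; B: μ=3.15, E[X²]=13.23; C: μ=4.9, E[X²]=31.3.
E[X] = 0.333333·3 + 0.333333·3.15 + 0.333333·4.9 = 3.68333.
E[X²] = 0.333333·9.64 + 0.333333·13.23 + 0.333333·31.3 = 18.0567.
Var(X) = E[X²] − (E[X])² = 18.0567 − 13.5669 = 4.48972.

4.490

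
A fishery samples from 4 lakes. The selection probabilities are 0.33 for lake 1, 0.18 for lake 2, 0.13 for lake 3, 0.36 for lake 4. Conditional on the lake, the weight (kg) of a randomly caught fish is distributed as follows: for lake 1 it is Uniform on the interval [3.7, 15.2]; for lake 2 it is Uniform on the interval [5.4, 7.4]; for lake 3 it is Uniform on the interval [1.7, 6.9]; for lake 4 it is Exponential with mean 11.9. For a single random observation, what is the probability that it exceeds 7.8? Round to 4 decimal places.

0.3993

Conditional on each lake, P(X > 7.8): 1: 0.643478; 2: 0; 3: 0; 4: 0.519202.
By total probability, P(X > 7.8) = 0.33·0.643478 + 0.18·0 + 0.13·0 + 0.36·0.519202 = 0.399261.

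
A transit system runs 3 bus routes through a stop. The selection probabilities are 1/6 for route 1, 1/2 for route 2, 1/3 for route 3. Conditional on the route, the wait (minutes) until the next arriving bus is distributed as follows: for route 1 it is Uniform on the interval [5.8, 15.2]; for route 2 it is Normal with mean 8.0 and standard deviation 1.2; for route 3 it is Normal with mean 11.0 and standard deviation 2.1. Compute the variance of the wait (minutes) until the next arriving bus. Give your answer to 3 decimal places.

5.452

Per component, 1: μ=10.5, E[X²]=117.613; 2: μ=8, E[X²]=65.44; 3: μ=11, E[X²]=125.41.
E[X] = 0.166667·10.5 + 0.5·8 + 0.333333·11 = 9.41667.
E[X²] = 0.166667·117.613 + 0.5·65.44 + 0.333333·125.41 = 94.1256.
Var(X) = E[X²] − (E[X])² = 94.1256 − 88.6736 = 5.45194.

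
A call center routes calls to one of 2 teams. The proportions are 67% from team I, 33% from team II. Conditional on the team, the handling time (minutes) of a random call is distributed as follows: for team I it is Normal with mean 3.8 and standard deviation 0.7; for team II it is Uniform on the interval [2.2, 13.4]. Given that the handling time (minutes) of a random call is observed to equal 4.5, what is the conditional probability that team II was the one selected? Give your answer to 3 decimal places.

0.113

Likelihoods f(4.5 | ·): I: 0.345672; II: 0.0892857.
Posterior ∝ prior × likelihood. Numerator for II: 0.33·0.0892857 = 0.0294643.
Normalizing constant: 0.67·0.345672 + 0.33·0.0892857 = 0.261065.
P(II | observation) = 0.0294643 / 0.261065 = 0.112862.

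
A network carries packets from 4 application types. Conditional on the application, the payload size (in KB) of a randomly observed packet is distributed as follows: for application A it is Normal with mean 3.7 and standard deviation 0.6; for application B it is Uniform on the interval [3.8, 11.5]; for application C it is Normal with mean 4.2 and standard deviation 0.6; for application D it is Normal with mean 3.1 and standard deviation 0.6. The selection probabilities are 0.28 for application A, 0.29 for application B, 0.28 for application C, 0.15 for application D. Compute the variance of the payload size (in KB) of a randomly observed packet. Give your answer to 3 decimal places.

Per component, A: μ=3.7, E[X²]=14.05; B: μ=7.65, E[X²]=63.4633; C: μ=4.2, E[X²]=18; D: μ=3.1, E[X²]=9.97.
E[X] = 0.28·3.7 + 0.29·7.65 + 0.28·4.2 + 0.15·3.1 = 4.8955.
E[X²] = 0.28·14.05 + 0.29·63.4633 + 0.28·18 + 0.15·9.97 = 28.8739.
Var(X) = E[X²] − (E[X])² = 28.8739 − 23.9659 = 4.90795.

4.908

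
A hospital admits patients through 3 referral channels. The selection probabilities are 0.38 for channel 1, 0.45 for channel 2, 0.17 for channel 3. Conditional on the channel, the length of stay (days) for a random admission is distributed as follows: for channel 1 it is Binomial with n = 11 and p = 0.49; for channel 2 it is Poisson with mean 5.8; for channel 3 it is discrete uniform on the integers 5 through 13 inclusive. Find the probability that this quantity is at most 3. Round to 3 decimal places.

0.125

Conditional on each channel, P(X ≤ 3): 1: 0.126692; 2: 0.169963; 3: 0.
By total probability, P(X ≤ 3) = 0.38·0.126692 + 0.45·0.169963 + 0.17·0 = 0.124626.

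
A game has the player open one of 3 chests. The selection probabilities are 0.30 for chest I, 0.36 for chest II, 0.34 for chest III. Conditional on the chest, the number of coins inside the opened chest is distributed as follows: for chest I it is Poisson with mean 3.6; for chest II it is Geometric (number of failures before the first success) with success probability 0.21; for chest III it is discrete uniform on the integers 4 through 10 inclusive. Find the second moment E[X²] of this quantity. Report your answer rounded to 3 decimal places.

For each component E[X²] = Var + (mean)², giving I: 16.56; II: 32.0658; III: 53.
Overall E[X²] = 0.3·16.56 + 0.36·32.0658 + 0.34·53 = 34.5317.

34.532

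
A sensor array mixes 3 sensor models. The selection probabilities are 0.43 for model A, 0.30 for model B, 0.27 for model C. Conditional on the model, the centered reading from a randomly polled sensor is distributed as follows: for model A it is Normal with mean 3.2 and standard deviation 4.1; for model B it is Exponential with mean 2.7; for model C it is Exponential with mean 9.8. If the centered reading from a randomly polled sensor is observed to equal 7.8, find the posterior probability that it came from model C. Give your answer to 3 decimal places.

0.304

Likelihoods f(7.8 | ·): A: 0.0518545; B: 0.0206067; C: 0.0460374.
Posterior ∝ prior × likelihood. Numerator for C: 0.27·0.0460374 = 0.0124301.
Normalizing constant: 0.43·0.0518545 + 0.3·0.0206067 + 0.27·0.0460374 = 0.0409096.
P(C | observation) = 0.0124301 / 0.0409096 = 0.303844.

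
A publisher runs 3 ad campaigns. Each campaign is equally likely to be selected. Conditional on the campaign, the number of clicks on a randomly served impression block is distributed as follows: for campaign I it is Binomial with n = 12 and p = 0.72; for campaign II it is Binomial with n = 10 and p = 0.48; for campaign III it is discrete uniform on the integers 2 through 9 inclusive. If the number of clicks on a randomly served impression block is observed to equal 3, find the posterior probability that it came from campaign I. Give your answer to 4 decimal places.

Likelihoods P(X=3 | ·): I: 0.000868645; II: 0.136436; III: 0.125.
Posterior ∝ prior × likelihood. Numerator for I: 0.333333·0.000868645 = 0.000289548.
Normalizing constant: 0.333333·0.000868645 + 0.333333·0.136436 + 0.333333·0.125 = 0.0874348.
P(I | observation) = 0.000289548 / 0.0874348 = 0.00331159.

0.0033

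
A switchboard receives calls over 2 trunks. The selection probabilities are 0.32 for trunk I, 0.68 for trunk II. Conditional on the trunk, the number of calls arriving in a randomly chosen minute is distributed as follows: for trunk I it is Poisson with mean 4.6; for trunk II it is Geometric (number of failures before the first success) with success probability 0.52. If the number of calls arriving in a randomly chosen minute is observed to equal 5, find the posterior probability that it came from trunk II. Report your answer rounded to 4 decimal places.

Likelihoods P(X=5 | ·): I: 0.172526; II: 0.0132498.
Posterior ∝ prior × likelihood. Numerator for II: 0.68·0.0132498 = 0.00900987.
Normalizing constant: 0.32·0.172526 + 0.68·0.0132498 = 0.064218.
P(II | observation) = 0.00900987 / 0.064218 = 0.140301.

0.1403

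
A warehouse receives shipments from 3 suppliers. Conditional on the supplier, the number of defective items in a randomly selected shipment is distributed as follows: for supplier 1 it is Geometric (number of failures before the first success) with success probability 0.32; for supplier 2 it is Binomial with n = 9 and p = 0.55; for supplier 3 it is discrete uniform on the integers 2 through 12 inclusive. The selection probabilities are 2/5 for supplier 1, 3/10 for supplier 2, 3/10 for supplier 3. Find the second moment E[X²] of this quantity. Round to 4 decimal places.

For each component E[X²] = Var + (mean)², giving 1: 11.1562; 2: 26.73; 3: 59.
Overall E[X²] = 0.4·11.1562 + 0.3·26.73 + 0.3·59 = 30.1815.

30.1815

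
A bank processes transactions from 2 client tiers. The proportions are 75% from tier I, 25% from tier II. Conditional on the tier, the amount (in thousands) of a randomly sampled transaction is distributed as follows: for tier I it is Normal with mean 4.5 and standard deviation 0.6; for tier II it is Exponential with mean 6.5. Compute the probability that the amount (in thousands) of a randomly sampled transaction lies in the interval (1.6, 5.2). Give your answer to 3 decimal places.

0.742

Conditional on each tier, P(1.6 < X < 5.2): I: 0.878327; II: 0.332473.
By total probability, P(1.6 < X < 5.2) = 0.75·0.878327 + 0.25·0.332473 = 0.741863.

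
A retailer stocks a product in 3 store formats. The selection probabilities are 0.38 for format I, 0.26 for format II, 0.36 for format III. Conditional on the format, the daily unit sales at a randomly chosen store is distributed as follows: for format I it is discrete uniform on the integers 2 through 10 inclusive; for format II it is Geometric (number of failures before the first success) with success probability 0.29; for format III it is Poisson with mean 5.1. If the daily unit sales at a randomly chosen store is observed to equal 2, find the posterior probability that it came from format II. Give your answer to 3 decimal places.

0.349

Likelihoods P(X=2 | ·): I: 0.111111; II: 0.146189; III: 0.0792882.
Posterior ∝ prior × likelihood. Numerator for II: 0.26·0.146189 = 0.0380091.
Normalizing constant: 0.38·0.111111 + 0.26·0.146189 + 0.36·0.0792882 = 0.108775.
P(II | observation) = 0.0380091 / 0.108775 = 0.349429.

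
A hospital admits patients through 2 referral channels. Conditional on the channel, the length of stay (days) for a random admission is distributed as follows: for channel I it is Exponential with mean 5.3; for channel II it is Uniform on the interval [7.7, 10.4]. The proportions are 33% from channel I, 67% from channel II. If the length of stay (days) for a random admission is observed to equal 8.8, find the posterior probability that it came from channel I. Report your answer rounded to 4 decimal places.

0.0455

Likelihoods f(8.8 | ·): I: 0.0358617; II: 0.37037.
Posterior ∝ prior × likelihood. Numerator for I: 0.33·0.0358617 = 0.0118344.
Normalizing constant: 0.33·0.0358617 + 0.67·0.37037 = 0.259983.
P(I | observation) = 0.0118344 / 0.259983 = 0.0455199.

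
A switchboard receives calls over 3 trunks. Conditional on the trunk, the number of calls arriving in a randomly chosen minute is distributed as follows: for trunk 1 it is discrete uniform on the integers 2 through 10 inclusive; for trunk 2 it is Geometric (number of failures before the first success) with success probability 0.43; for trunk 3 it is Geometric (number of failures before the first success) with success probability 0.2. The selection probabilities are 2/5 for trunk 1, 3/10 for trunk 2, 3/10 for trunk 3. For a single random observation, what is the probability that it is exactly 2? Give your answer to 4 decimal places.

Conditional on each trunk, P(X = 2): 1: 0.111111; 2: 0.139707; 3: 0.128.
By total probability, P(X = 2) = 0.4·0.111111 + 0.3·0.139707 + 0.3·0.128 = 0.124757.

0.1248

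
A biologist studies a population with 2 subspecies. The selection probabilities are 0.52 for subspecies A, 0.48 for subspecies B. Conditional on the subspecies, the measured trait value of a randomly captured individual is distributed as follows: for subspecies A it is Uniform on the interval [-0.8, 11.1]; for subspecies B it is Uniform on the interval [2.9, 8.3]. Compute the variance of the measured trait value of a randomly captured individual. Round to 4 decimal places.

7.3534

Per component, A: μ=5.15, E[X²]=38.3233; B: μ=5.6, E[X²]=33.79.
E[X] = 0.52·5.15 + 0.48·5.6 = 5.366.
E[X²] = 0.52·38.3233 + 0.48·33.79 = 36.1473.
Var(X) = E[X²] − (E[X])² = 36.1473 − 28.794 = 7.35338.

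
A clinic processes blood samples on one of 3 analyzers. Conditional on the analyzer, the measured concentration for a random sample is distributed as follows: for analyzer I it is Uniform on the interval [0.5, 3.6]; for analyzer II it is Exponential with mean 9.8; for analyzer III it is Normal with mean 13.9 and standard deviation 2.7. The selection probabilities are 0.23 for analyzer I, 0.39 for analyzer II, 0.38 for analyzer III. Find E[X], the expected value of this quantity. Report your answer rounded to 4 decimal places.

9.5755

Component means — I: 2.05; II: 9.8; III: 13.9.
E[X] = 0.23·2.05 + 0.39·9.8 + 0.38·13.9 = 9.5755.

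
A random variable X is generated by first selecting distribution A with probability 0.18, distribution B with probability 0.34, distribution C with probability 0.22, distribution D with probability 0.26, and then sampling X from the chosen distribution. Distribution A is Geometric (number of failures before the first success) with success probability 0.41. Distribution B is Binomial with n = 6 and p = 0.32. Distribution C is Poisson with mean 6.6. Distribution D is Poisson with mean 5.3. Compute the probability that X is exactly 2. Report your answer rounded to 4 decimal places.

Conditional on each component, P(X = 2): A: 0.142721; B: 0.328418; C: 0.0296288; D: 0.0701069.
By total probability, P(X = 2) = 0.18·0.142721 + 0.34·0.328418 + 0.22·0.0296288 + 0.26·0.0701069 = 0.162098.

0.1621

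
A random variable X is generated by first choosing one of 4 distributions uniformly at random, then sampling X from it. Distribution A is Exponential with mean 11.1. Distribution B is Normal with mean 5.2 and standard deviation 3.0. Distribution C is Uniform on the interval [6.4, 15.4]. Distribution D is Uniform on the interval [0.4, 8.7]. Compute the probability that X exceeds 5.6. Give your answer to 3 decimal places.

Conditional on each component, P(X > 5.6): A: 0.603805; B: 0.446965; C: 1; D: 0.373494.
By total probability, P(X > 5.6) = 0.25·0.603805 + 0.25·0.446965 + 0.25·1 + 0.25·0.373494 = 0.606066.

0.606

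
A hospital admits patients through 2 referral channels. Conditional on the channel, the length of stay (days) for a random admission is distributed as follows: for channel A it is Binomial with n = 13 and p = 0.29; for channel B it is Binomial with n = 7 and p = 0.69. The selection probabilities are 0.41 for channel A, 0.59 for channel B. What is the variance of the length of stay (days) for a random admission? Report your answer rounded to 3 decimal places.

Per component, A: μ=3.77, E[X²]=16.8896; B: μ=4.83, E[X²]=24.8262.
E[X] = 0.41·3.77 + 0.59·4.83 = 4.3954.
E[X²] = 0.41·16.8896 + 0.59·24.8262 = 21.5722.
Var(X) = E[X²] − (E[X])² = 21.5722 − 19.3195 = 2.25265.

2.253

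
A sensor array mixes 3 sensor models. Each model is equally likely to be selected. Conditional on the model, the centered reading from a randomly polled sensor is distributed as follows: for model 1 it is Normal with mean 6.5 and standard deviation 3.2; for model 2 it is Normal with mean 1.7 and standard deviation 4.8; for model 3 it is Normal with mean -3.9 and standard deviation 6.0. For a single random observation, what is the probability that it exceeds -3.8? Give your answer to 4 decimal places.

Conditional on each model, P(X > -3.8): 1: 0.999356; 2: 0.874068; 3: 0.493351.
By total probability, P(X > -3.8) = 0.333333·0.999356 + 0.333333·0.874068 + 0.333333·0.493351 = 0.788925.

0.7889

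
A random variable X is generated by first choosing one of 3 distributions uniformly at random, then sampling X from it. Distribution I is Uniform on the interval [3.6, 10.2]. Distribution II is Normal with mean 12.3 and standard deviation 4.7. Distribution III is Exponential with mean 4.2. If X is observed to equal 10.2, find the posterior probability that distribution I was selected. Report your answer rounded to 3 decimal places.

0.608

Likelihoods f(10.2 | ·): I: 0.151515; II: 0.0768177; III: 0.0209911.
Posterior ∝ prior × likelihood. Numerator for I: 0.333333·0.151515 = 0.0505051.
Normalizing constant: 0.333333·0.151515 + 0.333333·0.0768177 + 0.333333·0.0209911 = 0.083108.
P(I | observation) = 0.0505051 / 0.083108 = 0.607704.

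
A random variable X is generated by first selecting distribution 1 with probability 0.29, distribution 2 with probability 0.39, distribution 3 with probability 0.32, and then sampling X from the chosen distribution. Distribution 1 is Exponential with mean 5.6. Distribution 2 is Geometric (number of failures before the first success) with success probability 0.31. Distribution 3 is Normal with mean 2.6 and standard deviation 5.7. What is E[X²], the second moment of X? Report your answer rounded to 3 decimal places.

For each component E[X²] = Var + (mean)², giving 1: 62.72; 2: 12.1342; 3: 39.25.
Overall E[X²] = 0.29·62.72 + 0.39·12.1342 + 0.32·39.25 = 35.4812.

35.481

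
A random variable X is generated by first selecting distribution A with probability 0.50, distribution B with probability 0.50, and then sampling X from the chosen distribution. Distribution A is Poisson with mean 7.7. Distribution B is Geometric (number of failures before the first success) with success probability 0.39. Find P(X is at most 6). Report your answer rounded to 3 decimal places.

0.660

Conditional on each component, P(X ≤ 6): A: 0.351369; B: 0.968573.
By total probability, P(X ≤ 6) = 0.5·0.351369 + 0.5·0.968573 = 0.659971.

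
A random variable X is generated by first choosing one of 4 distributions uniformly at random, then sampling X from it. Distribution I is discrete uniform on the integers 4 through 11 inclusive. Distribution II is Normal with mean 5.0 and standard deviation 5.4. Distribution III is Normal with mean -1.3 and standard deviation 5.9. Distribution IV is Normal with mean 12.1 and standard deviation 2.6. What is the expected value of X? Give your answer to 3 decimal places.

Component means — I: 7.5; II: 5; III: -1.3; IV: 12.1.
E[X] = 0.25·7.5 + 0.25·5 + 0.25·-1.3 + 0.25·12.1 = 5.825.

5.825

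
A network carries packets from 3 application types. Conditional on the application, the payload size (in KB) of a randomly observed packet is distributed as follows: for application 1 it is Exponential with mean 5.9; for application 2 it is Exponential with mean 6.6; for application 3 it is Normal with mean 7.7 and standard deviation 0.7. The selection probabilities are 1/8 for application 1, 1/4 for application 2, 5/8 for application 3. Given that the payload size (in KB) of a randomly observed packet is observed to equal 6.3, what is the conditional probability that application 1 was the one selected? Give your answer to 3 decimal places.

Likelihoods f(6.3 | ·): 1: 0.0582653; 2: 0.0583314; 3: 0.07713.
Posterior ∝ prior × likelihood. Numerator for 1: 0.125·0.0582653 = 0.00728316.
Normalizing constant: 0.125·0.0582653 + 0.25·0.0583314 + 0.625·0.07713 = 0.0700722.
P(1 | observation) = 0.00728316 / 0.0700722 = 0.103938.

0.104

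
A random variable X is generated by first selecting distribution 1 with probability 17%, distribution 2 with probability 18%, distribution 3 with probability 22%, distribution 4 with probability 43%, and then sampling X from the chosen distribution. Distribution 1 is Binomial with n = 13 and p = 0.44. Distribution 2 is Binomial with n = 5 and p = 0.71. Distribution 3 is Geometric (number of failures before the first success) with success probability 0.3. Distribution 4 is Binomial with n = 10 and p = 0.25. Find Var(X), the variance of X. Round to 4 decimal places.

4.7248

Per component, 1: μ=5.72, E[X²]=35.9216; 2: μ=3.55, E[X²]=13.632; 3: μ=2.33333, E[X²]=13.2222; 4: μ=2.5, E[X²]=8.125.
E[X] = 0.17·5.72 + 0.18·3.55 + 0.22·2.33333 + 0.43·2.5 = 3.19973.
E[X²] = 0.17·35.9216 + 0.18·13.632 + 0.22·13.2222 + 0.43·8.125 = 14.9631.
Var(X) = E[X²] − (E[X])² = 14.9631 − 10.2383 = 4.72478.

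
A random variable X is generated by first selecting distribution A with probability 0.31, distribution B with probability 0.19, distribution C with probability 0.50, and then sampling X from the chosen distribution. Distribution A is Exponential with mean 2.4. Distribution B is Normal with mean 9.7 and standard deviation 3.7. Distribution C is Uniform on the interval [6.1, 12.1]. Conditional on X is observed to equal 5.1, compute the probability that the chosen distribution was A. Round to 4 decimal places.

Likelihoods f(5.1 | ·): A: 0.0497637; B: 0.0497822; C: 0.
Posterior ∝ prior × likelihood. Numerator for A: 0.31·0.0497637 = 0.0154268.
Normalizing constant: 0.31·0.0497637 + 0.19·0.0497822 + 0.5·0 = 0.0248854.
P(A | observation) = 0.0154268 / 0.0248854 = 0.619913.

0.6199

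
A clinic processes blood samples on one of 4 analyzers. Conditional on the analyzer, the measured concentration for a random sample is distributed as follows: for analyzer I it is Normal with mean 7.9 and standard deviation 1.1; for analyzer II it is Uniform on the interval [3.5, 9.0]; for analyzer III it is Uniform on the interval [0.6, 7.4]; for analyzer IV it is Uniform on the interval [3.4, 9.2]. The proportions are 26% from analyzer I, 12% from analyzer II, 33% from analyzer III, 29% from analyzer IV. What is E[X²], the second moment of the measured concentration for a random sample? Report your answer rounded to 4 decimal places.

For each component E[X²] = Var + (mean)², giving I: 63.62; II: 41.5833; III: 19.8533; IV: 42.4933.
Overall E[X²] = 0.26·63.62 + 0.12·41.5833 + 0.33·19.8533 + 0.29·42.4933 = 40.4059.

40.4059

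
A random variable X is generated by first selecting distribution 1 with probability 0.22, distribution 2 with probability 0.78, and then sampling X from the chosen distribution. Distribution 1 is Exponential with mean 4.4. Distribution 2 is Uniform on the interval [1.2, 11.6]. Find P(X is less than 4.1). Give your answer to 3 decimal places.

0.351

Conditional on each component, P(X < 4.1): 1: 0.606163; 2: 0.278846.
By total probability, P(X < 4.1) = 0.22·0.606163 + 0.78·0.278846 = 0.350856.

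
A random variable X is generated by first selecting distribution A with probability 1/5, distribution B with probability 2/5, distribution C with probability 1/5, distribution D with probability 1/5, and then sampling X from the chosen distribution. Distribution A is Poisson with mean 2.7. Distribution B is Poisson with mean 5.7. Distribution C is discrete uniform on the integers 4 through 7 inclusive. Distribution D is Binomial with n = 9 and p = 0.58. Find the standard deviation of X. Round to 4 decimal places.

2.1956

Per component, A: μ=2.7, E[X²]=9.99; B: μ=5.7, E[X²]=38.19; C: μ=5.5, E[X²]=31.5; D: μ=5.22, E[X²]=29.4408.
E[X] = 0.2·2.7 + 0.4·5.7 + 0.2·5.5 + 0.2·5.22 = 4.964.
E[X²] = 0.2·9.99 + 0.4·38.19 + 0.2·31.5 + 0.2·29.4408 = 29.4622.
Var(X) = E[X²] − (E[X])² = 29.4622 − 24.6413 = 4.82086.
SD(X) = √4.82086 = 2.19565.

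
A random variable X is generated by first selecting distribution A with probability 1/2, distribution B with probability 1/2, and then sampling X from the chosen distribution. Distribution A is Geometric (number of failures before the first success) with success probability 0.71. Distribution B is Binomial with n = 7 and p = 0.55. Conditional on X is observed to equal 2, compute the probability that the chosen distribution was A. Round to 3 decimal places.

Likelihoods P(X=2 | ·): A: 0.059711; B: 0.117221.
Posterior ∝ prior × likelihood. Numerator for A: 0.5·0.059711 = 0.0298555.
Normalizing constant: 0.5·0.059711 + 0.5·0.117221 = 0.0884662.
P(A | observation) = 0.0298555 / 0.0884662 = 0.337479.

0.337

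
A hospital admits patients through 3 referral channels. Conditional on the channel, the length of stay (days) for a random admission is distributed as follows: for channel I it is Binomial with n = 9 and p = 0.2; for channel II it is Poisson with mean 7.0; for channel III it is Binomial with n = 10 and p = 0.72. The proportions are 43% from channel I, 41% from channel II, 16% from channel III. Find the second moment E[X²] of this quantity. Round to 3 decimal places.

For each component E[X²] = Var + (mean)², giving I: 4.68; II: 56; III: 53.856.
Overall E[X²] = 0.43·4.68 + 0.41·56 + 0.16·53.856 = 33.5894.

33.589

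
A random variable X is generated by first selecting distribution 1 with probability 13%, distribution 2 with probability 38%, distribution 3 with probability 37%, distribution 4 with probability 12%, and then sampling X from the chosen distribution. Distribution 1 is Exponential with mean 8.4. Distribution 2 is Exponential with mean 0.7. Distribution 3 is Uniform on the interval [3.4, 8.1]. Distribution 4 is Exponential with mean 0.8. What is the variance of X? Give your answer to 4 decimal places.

18.9587

Per component, 1: μ=8.4, E[X²]=141.12; 2: μ=0.7, E[X²]=0.98; 3: μ=5.75, E[X²]=34.9033; 4: μ=0.8, E[X²]=1.28.
E[X] = 0.13·8.4 + 0.38·0.7 + 0.37·5.75 + 0.12·0.8 = 3.5815.
E[X²] = 0.13·141.12 + 0.38·0.98 + 0.37·34.9033 + 0.12·1.28 = 31.7858.
Var(X) = E[X²] − (E[X])² = 31.7858 − 12.8271 = 18.9587.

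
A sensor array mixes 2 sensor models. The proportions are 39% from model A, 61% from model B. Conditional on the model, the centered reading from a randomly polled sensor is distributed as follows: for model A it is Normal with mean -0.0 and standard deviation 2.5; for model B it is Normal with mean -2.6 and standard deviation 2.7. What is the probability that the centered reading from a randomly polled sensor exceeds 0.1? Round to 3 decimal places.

Conditional on each model, P(X > 0.1): A: 0.484047; B: 0.158655.
By total probability, P(X > 0.1) = 0.39·0.484047 + 0.61·0.158655 = 0.285558.

0.286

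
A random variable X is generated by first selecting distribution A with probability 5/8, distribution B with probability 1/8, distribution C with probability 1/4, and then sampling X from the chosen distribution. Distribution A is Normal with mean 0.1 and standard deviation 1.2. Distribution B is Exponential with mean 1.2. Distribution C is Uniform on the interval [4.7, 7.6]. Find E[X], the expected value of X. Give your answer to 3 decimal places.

1.750

Component means — A: 0.1; B: 1.2; C: 6.15.
E[X] = 0.625·0.1 + 0.125·1.2 + 0.25·6.15 = 1.75.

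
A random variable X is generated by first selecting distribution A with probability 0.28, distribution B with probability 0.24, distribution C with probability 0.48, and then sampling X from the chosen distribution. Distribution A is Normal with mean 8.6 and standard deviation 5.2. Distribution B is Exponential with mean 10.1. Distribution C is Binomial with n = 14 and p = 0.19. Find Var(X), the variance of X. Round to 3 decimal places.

44.358

Per component, A: μ=8.6, E[X²]=101; B: μ=10.1, E[X²]=204.02; C: μ=2.66, E[X²]=9.2302.
E[X] = 0.28·8.6 + 0.24·10.1 + 0.48·2.66 = 6.1088.
E[X²] = 0.28·101 + 0.24·204.02 + 0.48·9.2302 = 81.6753.
Var(X) = E[X²] − (E[X])² = 81.6753 − 37.3174 = 44.3579.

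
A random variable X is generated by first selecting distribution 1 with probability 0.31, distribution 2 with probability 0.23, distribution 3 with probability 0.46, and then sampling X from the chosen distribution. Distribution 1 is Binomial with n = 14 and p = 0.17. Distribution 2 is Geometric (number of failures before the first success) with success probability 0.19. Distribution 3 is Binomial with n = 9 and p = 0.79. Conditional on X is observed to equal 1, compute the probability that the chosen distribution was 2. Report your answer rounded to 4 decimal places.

0.3509

Likelihoods P(X=1 | ·): 1: 0.211151; 2: 0.1539; 3: 2.68921e-05.
Posterior ∝ prior × likelihood. Numerator for 2: 0.23·0.1539 = 0.035397.
Normalizing constant: 0.31·0.211151 + 0.23·0.1539 + 0.46·2.68921e-05 = 0.100866.
P(2 | observation) = 0.035397 / 0.100866 = 0.350931.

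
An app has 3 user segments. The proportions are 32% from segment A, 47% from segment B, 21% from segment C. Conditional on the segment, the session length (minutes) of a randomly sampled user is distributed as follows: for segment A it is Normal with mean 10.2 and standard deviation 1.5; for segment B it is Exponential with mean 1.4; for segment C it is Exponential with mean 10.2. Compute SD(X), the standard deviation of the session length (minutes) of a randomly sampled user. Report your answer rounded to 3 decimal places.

Per component, A: μ=10.2, E[X²]=106.29; B: μ=1.4, E[X²]=3.92; C: μ=10.2, E[X²]=208.08.
E[X] = 0.32·10.2 + 0.47·1.4 + 0.21·10.2 = 6.064.
E[X²] = 0.32·106.29 + 0.47·3.92 + 0.21·208.08 = 79.552.
Var(X) = E[X²] − (E[X])² = 79.552 − 36.7721 = 42.7799.
SD(X) = √42.7799 = 6.54063.

6.541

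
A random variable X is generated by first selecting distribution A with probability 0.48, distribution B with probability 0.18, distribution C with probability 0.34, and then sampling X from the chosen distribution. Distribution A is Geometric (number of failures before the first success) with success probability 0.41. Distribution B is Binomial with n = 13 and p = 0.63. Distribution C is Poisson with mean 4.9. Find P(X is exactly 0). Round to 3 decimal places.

0.199

Conditional on each component, P(X = 0): A: 0.41; B: 2.43569e-06; C: 0.00744658.
By total probability, P(X = 0) = 0.48·0.41 + 0.18·2.43569e-06 + 0.34·0.00744658 = 0.199332.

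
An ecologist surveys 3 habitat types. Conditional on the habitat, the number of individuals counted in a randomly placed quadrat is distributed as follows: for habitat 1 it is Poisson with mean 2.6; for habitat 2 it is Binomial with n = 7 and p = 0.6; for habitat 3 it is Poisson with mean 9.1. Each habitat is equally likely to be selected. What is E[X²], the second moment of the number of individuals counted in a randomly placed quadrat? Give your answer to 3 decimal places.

For each component E[X²] = Var + (mean)², giving 1: 9.36; 2: 19.32; 3: 91.91.
Overall E[X²] = 0.333333·9.36 + 0.333333·19.32 + 0.333333·91.91 = 40.1967.

40.197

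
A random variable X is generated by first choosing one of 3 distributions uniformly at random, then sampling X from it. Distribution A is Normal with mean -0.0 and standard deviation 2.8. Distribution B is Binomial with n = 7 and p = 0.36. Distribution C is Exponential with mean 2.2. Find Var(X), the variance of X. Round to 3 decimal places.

6.019

Per component, A: μ=-0, E[X²]=7.84; B: μ=2.52, E[X²]=7.9632; C: μ=2.2, E[X²]=9.68.
E[X] = 0.333333·-0 + 0.333333·2.52 + 0.333333·2.2 = 1.57333.
E[X²] = 0.333333·7.84 + 0.333333·7.9632 + 0.333333·9.68 = 8.4944.
Var(X) = E[X²] − (E[X])² = 8.4944 − 2.47538 = 6.01902.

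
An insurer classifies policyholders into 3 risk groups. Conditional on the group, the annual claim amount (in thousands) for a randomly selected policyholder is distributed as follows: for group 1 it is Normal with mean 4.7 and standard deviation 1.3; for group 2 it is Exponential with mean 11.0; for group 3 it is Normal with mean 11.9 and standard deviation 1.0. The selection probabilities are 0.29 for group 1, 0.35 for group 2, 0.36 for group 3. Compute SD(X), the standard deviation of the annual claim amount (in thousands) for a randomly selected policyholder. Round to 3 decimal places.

Per component, 1: μ=4.7, E[X²]=23.78; 2: μ=11, E[X²]=242; 3: μ=11.9, E[X²]=142.61.
E[X] = 0.29·4.7 + 0.35·11 + 0.36·11.9 = 9.497.
E[X²] = 0.29·23.78 + 0.35·242 + 0.36·142.61 = 142.936.
Var(X) = E[X²] − (E[X])² = 142.936 − 90.193 = 52.7428.
SD(X) = √52.7428 = 7.26242.

7.262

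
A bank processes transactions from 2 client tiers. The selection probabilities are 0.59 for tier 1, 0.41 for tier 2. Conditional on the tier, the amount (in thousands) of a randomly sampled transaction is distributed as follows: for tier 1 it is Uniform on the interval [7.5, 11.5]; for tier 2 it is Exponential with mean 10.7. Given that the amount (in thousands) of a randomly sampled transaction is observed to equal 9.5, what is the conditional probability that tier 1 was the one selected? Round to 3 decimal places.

0.903

Likelihoods f(9.5 | ·): 1: 0.25; 2: 0.0384616.
Posterior ∝ prior × likelihood. Numerator for 1: 0.59·0.25 = 0.1475.
Normalizing constant: 0.59·0.25 + 0.41·0.0384616 = 0.163269.
P(1 | observation) = 0.1475 / 0.163269 = 0.903416.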